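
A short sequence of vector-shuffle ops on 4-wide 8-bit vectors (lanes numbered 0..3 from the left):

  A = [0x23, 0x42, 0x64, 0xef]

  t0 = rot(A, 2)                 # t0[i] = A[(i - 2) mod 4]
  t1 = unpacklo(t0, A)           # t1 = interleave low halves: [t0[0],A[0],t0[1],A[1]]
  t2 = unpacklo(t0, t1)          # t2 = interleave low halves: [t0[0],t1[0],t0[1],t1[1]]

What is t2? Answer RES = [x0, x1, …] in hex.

t0 = [0x64, 0xef, 0x23, 0x42]
t1 = [0x64, 0x23, 0xef, 0x42]
t2 = [0x64, 0x64, 0xef, 0x23]

RES = [ 0x64  0x64  0xef  0x23 ]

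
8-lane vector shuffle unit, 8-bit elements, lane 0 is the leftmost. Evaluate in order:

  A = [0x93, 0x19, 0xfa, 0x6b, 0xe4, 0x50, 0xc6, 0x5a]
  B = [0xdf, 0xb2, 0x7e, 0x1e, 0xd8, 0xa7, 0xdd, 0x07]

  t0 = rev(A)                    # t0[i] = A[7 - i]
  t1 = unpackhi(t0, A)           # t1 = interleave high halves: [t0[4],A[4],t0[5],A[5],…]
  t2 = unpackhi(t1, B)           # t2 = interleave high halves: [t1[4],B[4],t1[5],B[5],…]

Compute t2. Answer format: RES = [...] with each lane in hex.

t0 = [0x5a, 0xc6, 0x50, 0xe4, 0x6b, 0xfa, 0x19, 0x93]
t1 = [0x6b, 0xe4, 0xfa, 0x50, 0x19, 0xc6, 0x93, 0x5a]
t2 = [0x19, 0xd8, 0xc6, 0xa7, 0x93, 0xdd, 0x5a, 0x07]

RES = [ 0x19  0xd8  0xc6  0xa7  0x93  0xdd  0x5a  0x07 ]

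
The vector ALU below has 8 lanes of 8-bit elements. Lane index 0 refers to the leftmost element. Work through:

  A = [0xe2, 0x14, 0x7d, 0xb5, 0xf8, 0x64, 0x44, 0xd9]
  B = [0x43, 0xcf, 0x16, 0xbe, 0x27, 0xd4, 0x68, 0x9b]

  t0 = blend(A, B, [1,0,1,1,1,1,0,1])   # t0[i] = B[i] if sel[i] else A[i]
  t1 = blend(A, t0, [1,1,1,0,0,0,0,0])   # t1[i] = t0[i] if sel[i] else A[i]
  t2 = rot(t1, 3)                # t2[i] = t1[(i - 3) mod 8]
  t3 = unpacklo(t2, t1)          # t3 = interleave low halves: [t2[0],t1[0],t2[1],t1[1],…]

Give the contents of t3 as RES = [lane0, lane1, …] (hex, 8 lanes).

→ t0 |43|14|16|be|27|d4|44|9b|
→ t1 |43|14|16|b5|f8|64|44|d9|
→ t2 |64|44|d9|43|14|16|b5|f8|
→ t3 |64|43|44|14|d9|16|43|b5|

RES = [0x64, 0x43, 0x44, 0x14, 0xd9, 0x16, 0x43, 0xb5]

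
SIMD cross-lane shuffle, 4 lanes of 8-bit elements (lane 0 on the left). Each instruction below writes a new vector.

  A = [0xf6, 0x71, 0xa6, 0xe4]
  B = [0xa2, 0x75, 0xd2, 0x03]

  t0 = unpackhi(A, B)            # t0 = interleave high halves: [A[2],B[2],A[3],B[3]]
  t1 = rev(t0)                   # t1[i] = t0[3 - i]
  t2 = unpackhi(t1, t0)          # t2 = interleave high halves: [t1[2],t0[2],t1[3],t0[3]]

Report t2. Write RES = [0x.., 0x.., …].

  t0: a6 d2 e4 03
  t1: 03 e4 d2 a6
  t2: d2 e4 a6 03

RES = [0xd2, 0xe4, 0xa6, 0x03]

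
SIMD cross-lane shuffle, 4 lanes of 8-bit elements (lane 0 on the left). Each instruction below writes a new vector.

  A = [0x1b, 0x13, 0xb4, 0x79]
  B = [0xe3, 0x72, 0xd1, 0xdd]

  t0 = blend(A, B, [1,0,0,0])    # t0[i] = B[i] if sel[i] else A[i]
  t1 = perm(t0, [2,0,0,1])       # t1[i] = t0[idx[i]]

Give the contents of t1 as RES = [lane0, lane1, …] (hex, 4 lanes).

RES = [ 0xb4  0xe3  0xe3  0x13 ]

  t0: e3 13 b4 79
  t1: b4 e3 e3 13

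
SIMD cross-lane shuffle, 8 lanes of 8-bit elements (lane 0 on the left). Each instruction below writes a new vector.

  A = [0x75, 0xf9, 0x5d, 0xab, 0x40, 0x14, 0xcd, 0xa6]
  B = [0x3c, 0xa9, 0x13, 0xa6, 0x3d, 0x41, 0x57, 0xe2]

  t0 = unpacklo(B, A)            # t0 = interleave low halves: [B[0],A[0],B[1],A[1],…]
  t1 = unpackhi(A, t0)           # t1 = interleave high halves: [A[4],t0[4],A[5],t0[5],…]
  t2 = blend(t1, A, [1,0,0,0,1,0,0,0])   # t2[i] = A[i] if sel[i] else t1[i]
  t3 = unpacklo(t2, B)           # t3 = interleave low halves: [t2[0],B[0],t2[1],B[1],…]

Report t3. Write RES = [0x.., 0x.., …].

t0 = [0x3c, 0x75, 0xa9, 0xf9, 0x13, 0x5d, 0xa6, 0xab]
t1 = [0x40, 0x13, 0x14, 0x5d, 0xcd, 0xa6, 0xa6, 0xab]
t2 = [0x75, 0x13, 0x14, 0x5d, 0x40, 0xa6, 0xa6, 0xab]
t3 = [0x75, 0x3c, 0x13, 0xa9, 0x14, 0x13, 0x5d, 0xa6]

RES = [ 0x75  0x3c  0x13  0xa9  0x14  0x13  0x5d  0xa6 ]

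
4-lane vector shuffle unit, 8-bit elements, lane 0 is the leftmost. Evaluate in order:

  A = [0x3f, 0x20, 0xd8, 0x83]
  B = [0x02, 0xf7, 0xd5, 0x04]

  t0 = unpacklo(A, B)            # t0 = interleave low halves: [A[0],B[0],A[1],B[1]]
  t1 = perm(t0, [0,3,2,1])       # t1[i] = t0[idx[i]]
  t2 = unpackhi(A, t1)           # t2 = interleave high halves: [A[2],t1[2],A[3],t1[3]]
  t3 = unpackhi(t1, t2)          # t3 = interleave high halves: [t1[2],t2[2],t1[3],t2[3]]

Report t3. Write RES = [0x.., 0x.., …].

RES = [0x20, 0x83, 0x02, 0x02]

→ t0 |3f|02|20|f7|
→ t1 |3f|f7|20|02|
→ t2 |d8|20|83|02|
→ t3 |20|83|02|02|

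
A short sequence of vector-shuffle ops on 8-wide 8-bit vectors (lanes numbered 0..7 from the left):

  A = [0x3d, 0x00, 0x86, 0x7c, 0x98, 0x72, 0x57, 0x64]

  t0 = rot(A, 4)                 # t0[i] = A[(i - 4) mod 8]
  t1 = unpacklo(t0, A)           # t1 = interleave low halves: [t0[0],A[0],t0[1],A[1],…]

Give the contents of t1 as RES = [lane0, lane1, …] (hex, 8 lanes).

→ t0 |98|72|57|64|3d|00|86|7c|
→ t1 |98|3d|72|00|57|86|64|7c|

RES = [0x98, 0x3d, 0x72, 0x00, 0x57, 0x86, 0x64, 0x7c]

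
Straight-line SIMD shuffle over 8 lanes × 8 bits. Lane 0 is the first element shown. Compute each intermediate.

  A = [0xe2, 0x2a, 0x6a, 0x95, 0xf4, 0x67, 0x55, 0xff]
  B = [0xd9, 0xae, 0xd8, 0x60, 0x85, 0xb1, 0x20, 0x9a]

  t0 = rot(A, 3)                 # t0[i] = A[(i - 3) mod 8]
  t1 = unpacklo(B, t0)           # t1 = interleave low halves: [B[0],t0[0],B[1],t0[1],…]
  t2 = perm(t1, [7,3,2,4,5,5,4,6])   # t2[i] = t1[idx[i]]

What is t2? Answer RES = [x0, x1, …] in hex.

→ t0 |67|55|ff|e2|2a|6a|95|f4|
→ t1 |d9|67|ae|55|d8|ff|60|e2|
→ t2 |e2|55|ae|d8|ff|ff|d8|60|

RES = [ 0xe2  0x55  0xae  0xd8  0xff  0xff  0xd8  0x60 ]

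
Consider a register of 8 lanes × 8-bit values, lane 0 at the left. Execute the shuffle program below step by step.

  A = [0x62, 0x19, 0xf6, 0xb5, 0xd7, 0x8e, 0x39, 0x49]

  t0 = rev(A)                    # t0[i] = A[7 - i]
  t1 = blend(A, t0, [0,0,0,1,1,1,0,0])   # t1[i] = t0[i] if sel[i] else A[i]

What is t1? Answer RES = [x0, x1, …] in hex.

  t0: 49 39 8e d7 b5 f6 19 62
  t1: 62 19 f6 d7 b5 f6 39 49

RES = [0x62, 0x19, 0xf6, 0xd7, 0xb5, 0xf6, 0x39, 0x49]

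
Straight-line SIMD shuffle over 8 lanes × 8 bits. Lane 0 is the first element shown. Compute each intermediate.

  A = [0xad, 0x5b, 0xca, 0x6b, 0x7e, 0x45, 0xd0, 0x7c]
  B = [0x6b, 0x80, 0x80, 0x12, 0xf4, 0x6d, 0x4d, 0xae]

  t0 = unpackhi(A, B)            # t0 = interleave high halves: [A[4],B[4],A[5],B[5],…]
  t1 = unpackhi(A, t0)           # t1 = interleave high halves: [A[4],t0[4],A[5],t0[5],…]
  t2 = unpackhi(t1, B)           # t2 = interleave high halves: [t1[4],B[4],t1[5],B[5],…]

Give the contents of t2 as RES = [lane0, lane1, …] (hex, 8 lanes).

t0 = [0x7e, 0xf4, 0x45, 0x6d, 0xd0, 0x4d, 0x7c, 0xae]
t1 = [0x7e, 0xd0, 0x45, 0x4d, 0xd0, 0x7c, 0x7c, 0xae]
t2 = [0xd0, 0xf4, 0x7c, 0x6d, 0x7c, 0x4d, 0xae, 0xae]

RES = [0xd0, 0xf4, 0x7c, 0x6d, 0x7c, 0x4d, 0xae, 0xae]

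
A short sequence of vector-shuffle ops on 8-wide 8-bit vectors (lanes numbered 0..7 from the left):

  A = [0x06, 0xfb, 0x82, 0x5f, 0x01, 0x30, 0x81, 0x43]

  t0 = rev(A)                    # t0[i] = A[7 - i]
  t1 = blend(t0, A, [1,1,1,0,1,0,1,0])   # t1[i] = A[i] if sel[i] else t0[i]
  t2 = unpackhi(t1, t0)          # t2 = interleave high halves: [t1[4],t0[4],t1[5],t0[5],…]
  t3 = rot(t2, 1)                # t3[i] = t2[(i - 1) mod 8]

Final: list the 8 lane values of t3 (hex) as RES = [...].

RES = [0x06, 0x01, 0x5f, 0x82, 0x82, 0x81, 0xfb, 0x06]

→ t0 |43|81|30|01|5f|82|fb|06|
→ t1 |06|fb|82|01|01|82|81|06|
→ t2 |01|5f|82|82|81|fb|06|06|
→ t3 |06|01|5f|82|82|81|fb|06|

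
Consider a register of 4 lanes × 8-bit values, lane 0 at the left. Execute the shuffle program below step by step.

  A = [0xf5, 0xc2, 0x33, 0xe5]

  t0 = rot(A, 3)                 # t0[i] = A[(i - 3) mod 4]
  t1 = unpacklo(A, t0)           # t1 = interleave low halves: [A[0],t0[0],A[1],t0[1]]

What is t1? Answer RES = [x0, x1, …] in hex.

RES = [0xf5, 0xc2, 0xc2, 0x33]

  t0: c2 33 e5 f5
  t1: f5 c2 c2 33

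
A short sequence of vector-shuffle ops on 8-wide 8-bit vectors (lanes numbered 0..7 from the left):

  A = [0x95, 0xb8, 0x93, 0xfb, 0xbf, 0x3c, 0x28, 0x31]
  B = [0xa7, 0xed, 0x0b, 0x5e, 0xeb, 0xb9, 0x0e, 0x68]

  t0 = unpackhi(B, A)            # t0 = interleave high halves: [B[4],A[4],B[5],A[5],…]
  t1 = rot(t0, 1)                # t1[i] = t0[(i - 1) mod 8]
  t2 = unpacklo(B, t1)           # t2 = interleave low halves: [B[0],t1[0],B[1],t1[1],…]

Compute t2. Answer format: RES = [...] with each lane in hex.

t0 = [0xeb, 0xbf, 0xb9, 0x3c, 0x0e, 0x28, 0x68, 0x31]
t1 = [0x31, 0xeb, 0xbf, 0xb9, 0x3c, 0x0e, 0x28, 0x68]
t2 = [0xa7, 0x31, 0xed, 0xeb, 0x0b, 0xbf, 0x5e, 0xb9]

RES = [ 0xa7  0x31  0xed  0xeb  0x0b  0xbf  0x5e  0xb9 ]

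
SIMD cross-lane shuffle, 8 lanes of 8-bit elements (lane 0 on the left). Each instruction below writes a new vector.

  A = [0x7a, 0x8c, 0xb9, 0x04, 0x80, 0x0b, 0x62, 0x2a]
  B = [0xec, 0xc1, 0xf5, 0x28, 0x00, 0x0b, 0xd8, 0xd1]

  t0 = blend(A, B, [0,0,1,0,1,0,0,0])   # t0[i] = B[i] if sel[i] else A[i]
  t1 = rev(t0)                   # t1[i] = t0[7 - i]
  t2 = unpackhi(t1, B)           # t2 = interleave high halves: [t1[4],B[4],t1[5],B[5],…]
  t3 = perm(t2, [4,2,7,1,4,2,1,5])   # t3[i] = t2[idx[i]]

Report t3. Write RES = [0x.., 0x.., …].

→ t0 |7a|8c|f5|04|00|0b|62|2a|
→ t1 |2a|62|0b|00|04|f5|8c|7a|
→ t2 |04|00|f5|0b|8c|d8|7a|d1|
→ t3 |8c|f5|d1|00|8c|f5|00|d8|

RES = [0x8c, 0xf5, 0xd1, 0x00, 0x8c, 0xf5, 0x00, 0xd8]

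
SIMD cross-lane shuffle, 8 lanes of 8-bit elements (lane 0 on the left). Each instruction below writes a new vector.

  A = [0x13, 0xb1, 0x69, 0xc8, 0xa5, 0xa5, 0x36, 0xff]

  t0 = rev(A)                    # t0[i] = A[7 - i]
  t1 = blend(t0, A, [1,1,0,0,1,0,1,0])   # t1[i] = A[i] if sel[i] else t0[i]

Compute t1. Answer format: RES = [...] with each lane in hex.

RES = [0x13, 0xb1, 0xa5, 0xa5, 0xa5, 0x69, 0x36, 0x13]

→ t0 |ff|36|a5|a5|c8|69|b1|13|
→ t1 |13|b1|a5|a5|a5|69|36|13|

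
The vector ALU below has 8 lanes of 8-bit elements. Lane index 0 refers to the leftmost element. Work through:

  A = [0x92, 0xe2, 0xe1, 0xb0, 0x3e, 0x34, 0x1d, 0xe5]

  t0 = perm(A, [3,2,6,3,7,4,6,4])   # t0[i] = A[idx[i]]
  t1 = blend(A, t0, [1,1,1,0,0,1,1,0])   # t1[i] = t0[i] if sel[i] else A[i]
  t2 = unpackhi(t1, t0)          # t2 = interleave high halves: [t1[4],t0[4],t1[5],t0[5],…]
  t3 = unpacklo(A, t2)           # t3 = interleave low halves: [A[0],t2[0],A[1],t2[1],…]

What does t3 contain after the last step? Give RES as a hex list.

→ t0 |b0|e1|1d|b0|e5|3e|1d|3e|
→ t1 |b0|e1|1d|b0|3e|3e|1d|e5|
→ t2 |3e|e5|3e|3e|1d|1d|e5|3e|
→ t3 |92|3e|e2|e5|e1|3e|b0|3e|

RES = [0x92, 0x3e, 0xe2, 0xe5, 0xe1, 0x3e, 0xb0, 0x3e]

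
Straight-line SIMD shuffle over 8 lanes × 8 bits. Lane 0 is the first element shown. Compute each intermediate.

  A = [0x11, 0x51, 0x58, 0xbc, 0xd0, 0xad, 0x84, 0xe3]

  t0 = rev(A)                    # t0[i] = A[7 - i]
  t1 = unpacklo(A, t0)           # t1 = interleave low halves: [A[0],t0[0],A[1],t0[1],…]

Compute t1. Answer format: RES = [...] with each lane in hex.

RES = [0x11, 0xe3, 0x51, 0x84, 0x58, 0xad, 0xbc, 0xd0]

  t0: e3 84 ad d0 bc 58 51 11
  t1: 11 e3 51 84 58 ad bc d0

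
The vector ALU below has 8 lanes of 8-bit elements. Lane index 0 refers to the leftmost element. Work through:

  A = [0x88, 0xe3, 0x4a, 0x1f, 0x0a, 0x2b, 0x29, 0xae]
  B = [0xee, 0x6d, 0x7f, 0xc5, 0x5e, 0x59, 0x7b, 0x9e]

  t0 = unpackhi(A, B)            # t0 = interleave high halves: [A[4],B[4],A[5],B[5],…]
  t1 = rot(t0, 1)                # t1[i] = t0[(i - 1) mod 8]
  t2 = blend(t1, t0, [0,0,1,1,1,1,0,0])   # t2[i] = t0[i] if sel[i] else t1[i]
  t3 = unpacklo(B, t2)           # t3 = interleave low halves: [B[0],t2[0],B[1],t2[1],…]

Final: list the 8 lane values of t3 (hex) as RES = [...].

RES = [ 0xee  0x9e  0x6d  0x0a  0x7f  0x2b  0xc5  0x59 ]

→ t0 |0a|5e|2b|59|29|7b|ae|9e|
→ t1 |9e|0a|5e|2b|59|29|7b|ae|
→ t2 |9e|0a|2b|59|29|7b|7b|ae|
→ t3 |ee|9e|6d|0a|7f|2b|c5|59|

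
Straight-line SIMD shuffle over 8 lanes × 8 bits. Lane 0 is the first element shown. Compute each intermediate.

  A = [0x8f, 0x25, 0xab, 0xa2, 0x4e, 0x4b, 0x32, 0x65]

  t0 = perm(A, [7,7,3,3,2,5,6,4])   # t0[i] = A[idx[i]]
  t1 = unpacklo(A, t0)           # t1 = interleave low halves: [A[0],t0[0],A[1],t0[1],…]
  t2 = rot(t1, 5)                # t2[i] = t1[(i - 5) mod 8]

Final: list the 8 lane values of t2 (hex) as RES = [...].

RES = [0x65, 0xab, 0xa2, 0xa2, 0xa2, 0x8f, 0x65, 0x25]

→ t0 |65|65|a2|a2|ab|4b|32|4e|
→ t1 |8f|65|25|65|ab|a2|a2|a2|
→ t2 |65|ab|a2|a2|a2|8f|65|25|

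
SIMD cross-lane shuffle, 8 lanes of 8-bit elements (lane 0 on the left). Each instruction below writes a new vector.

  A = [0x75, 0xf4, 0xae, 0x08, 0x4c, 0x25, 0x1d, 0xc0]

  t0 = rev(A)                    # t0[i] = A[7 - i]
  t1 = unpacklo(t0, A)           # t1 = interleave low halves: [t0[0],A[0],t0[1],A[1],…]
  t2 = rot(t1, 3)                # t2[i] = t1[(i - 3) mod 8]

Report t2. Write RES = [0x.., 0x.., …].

→ t0 |c0|1d|25|4c|08|ae|f4|75|
→ t1 |c0|75|1d|f4|25|ae|4c|08|
→ t2 |ae|4c|08|c0|75|1d|f4|25|

RES = [ 0xae  0x4c  0x08  0xc0  0x75  0x1d  0xf4  0x25 ]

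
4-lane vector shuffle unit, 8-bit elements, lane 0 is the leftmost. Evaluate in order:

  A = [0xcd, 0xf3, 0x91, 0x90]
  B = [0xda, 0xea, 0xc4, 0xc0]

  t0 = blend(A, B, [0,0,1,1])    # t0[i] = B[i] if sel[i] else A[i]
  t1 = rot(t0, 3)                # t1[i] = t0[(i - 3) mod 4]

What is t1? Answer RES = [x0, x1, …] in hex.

RES = [ 0xf3  0xc4  0xc0  0xcd ]

t0 = [0xcd, 0xf3, 0xc4, 0xc0]
t1 = [0xf3, 0xc4, 0xc0, 0xcd]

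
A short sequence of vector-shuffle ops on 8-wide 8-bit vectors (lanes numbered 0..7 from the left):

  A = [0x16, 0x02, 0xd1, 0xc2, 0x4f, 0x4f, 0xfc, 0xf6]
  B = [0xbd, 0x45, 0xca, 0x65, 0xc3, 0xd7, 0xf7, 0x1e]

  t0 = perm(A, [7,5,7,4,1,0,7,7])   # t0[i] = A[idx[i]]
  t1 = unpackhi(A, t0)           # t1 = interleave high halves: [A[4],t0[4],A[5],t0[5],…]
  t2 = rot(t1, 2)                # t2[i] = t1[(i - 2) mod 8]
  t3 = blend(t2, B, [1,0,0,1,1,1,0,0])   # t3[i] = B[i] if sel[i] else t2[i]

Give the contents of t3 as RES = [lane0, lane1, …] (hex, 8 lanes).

→ t0 |f6|4f|f6|4f|02|16|f6|f6|
→ t1 |4f|02|4f|16|fc|f6|f6|f6|
→ t2 |f6|f6|4f|02|4f|16|fc|f6|
→ t3 |bd|f6|4f|65|c3|d7|fc|f6|

RES = [0xbd, 0xf6, 0x4f, 0x65, 0xc3, 0xd7, 0xfc, 0xf6]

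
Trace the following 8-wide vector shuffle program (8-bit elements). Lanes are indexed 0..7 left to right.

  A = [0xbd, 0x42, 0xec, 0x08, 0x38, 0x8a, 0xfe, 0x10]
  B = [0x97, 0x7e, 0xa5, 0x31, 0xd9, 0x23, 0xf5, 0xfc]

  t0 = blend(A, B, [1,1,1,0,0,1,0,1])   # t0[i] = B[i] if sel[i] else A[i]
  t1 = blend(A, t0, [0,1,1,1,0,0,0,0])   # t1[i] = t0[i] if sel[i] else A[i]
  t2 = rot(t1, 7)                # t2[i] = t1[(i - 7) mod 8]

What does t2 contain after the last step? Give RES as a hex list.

t0 = [0x97, 0x7e, 0xa5, 0x08, 0x38, 0x23, 0xfe, 0xfc]
t1 = [0xbd, 0x7e, 0xa5, 0x08, 0x38, 0x8a, 0xfe, 0x10]
t2 = [0x7e, 0xa5, 0x08, 0x38, 0x8a, 0xfe, 0x10, 0xbd]

RES = [0x7e, 0xa5, 0x08, 0x38, 0x8a, 0xfe, 0x10, 0xbd]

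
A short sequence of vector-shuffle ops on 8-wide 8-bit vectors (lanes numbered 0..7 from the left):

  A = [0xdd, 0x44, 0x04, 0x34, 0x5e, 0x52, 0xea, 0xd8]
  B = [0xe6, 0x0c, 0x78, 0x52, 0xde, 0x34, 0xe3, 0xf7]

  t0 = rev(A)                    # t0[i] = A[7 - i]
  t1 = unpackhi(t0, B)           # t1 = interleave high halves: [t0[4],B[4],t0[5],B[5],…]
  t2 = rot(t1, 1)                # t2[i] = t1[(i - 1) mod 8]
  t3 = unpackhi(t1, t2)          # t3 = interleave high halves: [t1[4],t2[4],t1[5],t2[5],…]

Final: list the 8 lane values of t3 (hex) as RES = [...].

  t0: d8 ea 52 5e 34 04 44 dd
  t1: 34 de 04 34 44 e3 dd f7
  t2: f7 34 de 04 34 44 e3 dd
  t3: 44 34 e3 44 dd e3 f7 dd

RES = [0x44, 0x34, 0xe3, 0x44, 0xdd, 0xe3, 0xf7, 0xdd]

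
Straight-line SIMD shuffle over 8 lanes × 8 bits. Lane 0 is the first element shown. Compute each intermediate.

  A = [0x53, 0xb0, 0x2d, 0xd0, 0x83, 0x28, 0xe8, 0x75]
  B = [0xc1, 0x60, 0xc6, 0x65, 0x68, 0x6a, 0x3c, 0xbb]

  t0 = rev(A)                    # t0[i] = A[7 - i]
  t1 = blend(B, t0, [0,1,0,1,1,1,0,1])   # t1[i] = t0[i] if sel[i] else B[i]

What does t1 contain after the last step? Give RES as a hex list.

  t0: 75 e8 28 83 d0 2d b0 53
  t1: c1 e8 c6 83 d0 2d 3c 53

RES = [ 0xc1  0xe8  0xc6  0x83  0xd0  0x2d  0x3c  0x53 ]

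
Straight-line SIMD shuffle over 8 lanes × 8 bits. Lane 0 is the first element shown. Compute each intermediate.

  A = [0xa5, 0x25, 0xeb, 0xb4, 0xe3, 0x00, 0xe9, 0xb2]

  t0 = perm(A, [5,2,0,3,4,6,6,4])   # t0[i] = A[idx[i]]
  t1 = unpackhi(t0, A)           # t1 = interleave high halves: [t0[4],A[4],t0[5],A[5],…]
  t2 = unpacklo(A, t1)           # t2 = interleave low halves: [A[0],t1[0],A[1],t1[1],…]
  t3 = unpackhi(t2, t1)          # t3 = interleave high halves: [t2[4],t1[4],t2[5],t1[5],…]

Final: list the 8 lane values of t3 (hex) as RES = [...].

RES = [ 0xeb  0xe9  0xe9  0xe9  0xb4  0xe3  0x00  0xb2 ]

t0 = [0x00, 0xeb, 0xa5, 0xb4, 0xe3, 0xe9, 0xe9, 0xe3]
t1 = [0xe3, 0xe3, 0xe9, 0x00, 0xe9, 0xe9, 0xe3, 0xb2]
t2 = [0xa5, 0xe3, 0x25, 0xe3, 0xeb, 0xe9, 0xb4, 0x00]
t3 = [0xeb, 0xe9, 0xe9, 0xe9, 0xb4, 0xe3, 0x00, 0xb2]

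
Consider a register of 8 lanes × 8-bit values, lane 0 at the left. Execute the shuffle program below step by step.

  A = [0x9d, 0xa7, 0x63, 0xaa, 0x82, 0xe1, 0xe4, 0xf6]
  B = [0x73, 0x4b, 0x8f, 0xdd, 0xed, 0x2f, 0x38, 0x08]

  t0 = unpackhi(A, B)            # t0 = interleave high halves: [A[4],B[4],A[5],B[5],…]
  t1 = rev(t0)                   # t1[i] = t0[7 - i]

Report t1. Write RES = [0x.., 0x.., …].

→ t0 |82|ed|e1|2f|e4|38|f6|08|
→ t1 |08|f6|38|e4|2f|e1|ed|82|

RES = [ 0x08  0xf6  0x38  0xe4  0x2f  0xe1  0xed  0x82 ]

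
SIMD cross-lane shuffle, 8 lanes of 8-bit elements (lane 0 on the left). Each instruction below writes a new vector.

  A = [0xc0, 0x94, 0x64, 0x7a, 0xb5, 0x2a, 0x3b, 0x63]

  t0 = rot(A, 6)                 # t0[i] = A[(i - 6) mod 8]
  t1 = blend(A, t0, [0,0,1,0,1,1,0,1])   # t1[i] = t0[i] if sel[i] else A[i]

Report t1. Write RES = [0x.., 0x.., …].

  t0: 64 7a b5 2a 3b 63 c0 94
  t1: c0 94 b5 7a 3b 63 3b 94

RES = [ 0xc0  0x94  0xb5  0x7a  0x3b  0x63  0x3b  0x94 ]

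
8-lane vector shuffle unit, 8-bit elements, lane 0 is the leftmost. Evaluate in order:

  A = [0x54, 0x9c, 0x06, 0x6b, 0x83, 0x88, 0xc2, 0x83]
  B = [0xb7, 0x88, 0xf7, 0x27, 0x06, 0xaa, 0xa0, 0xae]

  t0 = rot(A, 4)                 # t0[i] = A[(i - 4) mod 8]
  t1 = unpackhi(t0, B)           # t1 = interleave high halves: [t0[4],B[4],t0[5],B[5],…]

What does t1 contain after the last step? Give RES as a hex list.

RES = [0x54, 0x06, 0x9c, 0xaa, 0x06, 0xa0, 0x6b, 0xae]

  t0: 83 88 c2 83 54 9c 06 6b
  t1: 54 06 9c aa 06 a0 6b ae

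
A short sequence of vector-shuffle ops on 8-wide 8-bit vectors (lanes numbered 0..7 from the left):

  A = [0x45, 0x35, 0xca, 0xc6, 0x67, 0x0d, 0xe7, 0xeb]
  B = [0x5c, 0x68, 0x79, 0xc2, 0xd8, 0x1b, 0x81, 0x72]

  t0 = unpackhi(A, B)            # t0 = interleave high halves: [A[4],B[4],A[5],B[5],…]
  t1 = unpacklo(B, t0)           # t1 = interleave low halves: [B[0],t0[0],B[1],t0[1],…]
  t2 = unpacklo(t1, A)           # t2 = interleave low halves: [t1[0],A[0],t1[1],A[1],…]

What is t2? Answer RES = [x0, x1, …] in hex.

t0 = [0x67, 0xd8, 0x0d, 0x1b, 0xe7, 0x81, 0xeb, 0x72]
t1 = [0x5c, 0x67, 0x68, 0xd8, 0x79, 0x0d, 0xc2, 0x1b]
t2 = [0x5c, 0x45, 0x67, 0x35, 0x68, 0xca, 0xd8, 0xc6]

RES = [0x5c, 0x45, 0x67, 0x35, 0x68, 0xca, 0xd8, 0xc6]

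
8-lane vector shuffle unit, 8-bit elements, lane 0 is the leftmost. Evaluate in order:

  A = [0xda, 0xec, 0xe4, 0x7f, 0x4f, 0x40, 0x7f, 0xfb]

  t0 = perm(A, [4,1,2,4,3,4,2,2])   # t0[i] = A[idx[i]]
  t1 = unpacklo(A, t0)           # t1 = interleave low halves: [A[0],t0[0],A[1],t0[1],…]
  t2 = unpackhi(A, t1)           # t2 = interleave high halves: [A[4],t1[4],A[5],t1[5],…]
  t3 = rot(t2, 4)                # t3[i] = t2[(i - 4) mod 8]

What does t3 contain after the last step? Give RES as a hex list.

RES = [ 0x7f  0x7f  0xfb  0x4f  0x4f  0xe4  0x40  0xe4 ]

→ t0 |4f|ec|e4|4f|7f|4f|e4|e4|
→ t1 |da|4f|ec|ec|e4|e4|7f|4f|
→ t2 |4f|e4|40|e4|7f|7f|fb|4f|
→ t3 |7f|7f|fb|4f|4f|e4|40|e4|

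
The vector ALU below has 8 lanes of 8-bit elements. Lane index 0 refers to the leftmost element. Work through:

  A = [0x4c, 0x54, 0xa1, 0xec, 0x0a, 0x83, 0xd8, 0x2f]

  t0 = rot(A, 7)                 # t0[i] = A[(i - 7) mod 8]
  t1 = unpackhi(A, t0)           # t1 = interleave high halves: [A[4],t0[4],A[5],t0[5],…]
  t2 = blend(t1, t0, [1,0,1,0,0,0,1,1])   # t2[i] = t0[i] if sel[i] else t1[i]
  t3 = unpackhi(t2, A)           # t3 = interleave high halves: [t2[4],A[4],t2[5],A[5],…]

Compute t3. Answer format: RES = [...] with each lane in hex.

RES = [0xd8, 0x0a, 0x2f, 0x83, 0x2f, 0xd8, 0x4c, 0x2f]

t0 = [0x54, 0xa1, 0xec, 0x0a, 0x83, 0xd8, 0x2f, 0x4c]
t1 = [0x0a, 0x83, 0x83, 0xd8, 0xd8, 0x2f, 0x2f, 0x4c]
t2 = [0x54, 0x83, 0xec, 0xd8, 0xd8, 0x2f, 0x2f, 0x4c]
t3 = [0xd8, 0x0a, 0x2f, 0x83, 0x2f, 0xd8, 0x4c, 0x2f]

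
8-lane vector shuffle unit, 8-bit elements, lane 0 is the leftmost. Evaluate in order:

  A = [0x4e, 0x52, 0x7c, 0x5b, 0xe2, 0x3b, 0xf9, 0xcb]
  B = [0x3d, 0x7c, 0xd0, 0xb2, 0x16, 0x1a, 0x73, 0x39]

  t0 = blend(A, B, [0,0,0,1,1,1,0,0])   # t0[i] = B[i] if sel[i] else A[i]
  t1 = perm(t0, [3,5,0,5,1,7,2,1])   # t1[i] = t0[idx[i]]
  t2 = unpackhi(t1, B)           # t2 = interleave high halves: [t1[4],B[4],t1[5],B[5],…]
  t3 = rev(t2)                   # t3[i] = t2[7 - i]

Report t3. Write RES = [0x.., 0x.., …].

RES = [0x39, 0x52, 0x73, 0x7c, 0x1a, 0xcb, 0x16, 0x52]

  t0: 4e 52 7c b2 16 1a f9 cb
  t1: b2 1a 4e 1a 52 cb 7c 52
  t2: 52 16 cb 1a 7c 73 52 39
  t3: 39 52 73 7c 1a cb 16 52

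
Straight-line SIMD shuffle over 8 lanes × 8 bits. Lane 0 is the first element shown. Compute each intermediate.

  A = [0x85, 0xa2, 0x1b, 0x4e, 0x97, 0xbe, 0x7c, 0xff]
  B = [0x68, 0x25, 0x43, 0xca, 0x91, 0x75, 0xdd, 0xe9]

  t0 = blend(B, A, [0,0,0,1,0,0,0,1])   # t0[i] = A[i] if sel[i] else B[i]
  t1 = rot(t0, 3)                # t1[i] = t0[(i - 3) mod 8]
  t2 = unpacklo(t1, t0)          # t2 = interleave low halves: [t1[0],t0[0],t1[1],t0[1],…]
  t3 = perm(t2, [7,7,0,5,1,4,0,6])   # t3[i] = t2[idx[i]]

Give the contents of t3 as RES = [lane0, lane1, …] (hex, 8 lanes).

→ t0 |68|25|43|4e|91|75|dd|ff|
→ t1 |75|dd|ff|68|25|43|4e|91|
→ t2 |75|68|dd|25|ff|43|68|4e|
→ t3 |4e|4e|75|43|68|ff|75|68|

RES = [0x4e, 0x4e, 0x75, 0x43, 0x68, 0xff, 0x75, 0x68]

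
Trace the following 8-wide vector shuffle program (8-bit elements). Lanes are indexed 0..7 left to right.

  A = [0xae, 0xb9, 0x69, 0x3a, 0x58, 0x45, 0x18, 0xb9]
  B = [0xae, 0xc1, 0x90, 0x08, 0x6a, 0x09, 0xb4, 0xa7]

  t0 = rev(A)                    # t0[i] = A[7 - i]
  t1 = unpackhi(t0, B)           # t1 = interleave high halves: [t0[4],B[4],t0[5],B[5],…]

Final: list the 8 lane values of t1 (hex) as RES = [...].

→ t0 |b9|18|45|58|3a|69|b9|ae|
→ t1 |3a|6a|69|09|b9|b4|ae|a7|

RES = [0x3a, 0x6a, 0x69, 0x09, 0xb9, 0xb4, 0xae, 0xa7]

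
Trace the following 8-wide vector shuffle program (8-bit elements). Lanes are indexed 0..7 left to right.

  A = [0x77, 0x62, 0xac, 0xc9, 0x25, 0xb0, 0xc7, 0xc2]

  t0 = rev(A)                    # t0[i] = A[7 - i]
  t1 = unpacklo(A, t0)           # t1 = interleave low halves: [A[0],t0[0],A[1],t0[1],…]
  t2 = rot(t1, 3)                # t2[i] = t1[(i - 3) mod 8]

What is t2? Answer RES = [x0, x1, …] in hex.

RES = [0xb0, 0xc9, 0x25, 0x77, 0xc2, 0x62, 0xc7, 0xac]

t0 = [0xc2, 0xc7, 0xb0, 0x25, 0xc9, 0xac, 0x62, 0x77]
t1 = [0x77, 0xc2, 0x62, 0xc7, 0xac, 0xb0, 0xc9, 0x25]
t2 = [0xb0, 0xc9, 0x25, 0x77, 0xc2, 0x62, 0xc7, 0xac]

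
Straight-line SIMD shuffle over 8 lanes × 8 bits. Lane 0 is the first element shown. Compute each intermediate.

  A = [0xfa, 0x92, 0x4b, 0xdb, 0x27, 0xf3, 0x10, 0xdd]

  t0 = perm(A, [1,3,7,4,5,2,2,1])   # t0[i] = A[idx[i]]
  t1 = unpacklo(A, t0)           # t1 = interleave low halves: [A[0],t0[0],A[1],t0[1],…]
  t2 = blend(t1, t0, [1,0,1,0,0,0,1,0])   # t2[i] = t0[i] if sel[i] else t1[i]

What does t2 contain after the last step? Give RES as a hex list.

  t0: 92 db dd 27 f3 4b 4b 92
  t1: fa 92 92 db 4b dd db 27
  t2: 92 92 dd db 4b dd 4b 27

RES = [ 0x92  0x92  0xdd  0xdb  0x4b  0xdd  0x4b  0x27 ]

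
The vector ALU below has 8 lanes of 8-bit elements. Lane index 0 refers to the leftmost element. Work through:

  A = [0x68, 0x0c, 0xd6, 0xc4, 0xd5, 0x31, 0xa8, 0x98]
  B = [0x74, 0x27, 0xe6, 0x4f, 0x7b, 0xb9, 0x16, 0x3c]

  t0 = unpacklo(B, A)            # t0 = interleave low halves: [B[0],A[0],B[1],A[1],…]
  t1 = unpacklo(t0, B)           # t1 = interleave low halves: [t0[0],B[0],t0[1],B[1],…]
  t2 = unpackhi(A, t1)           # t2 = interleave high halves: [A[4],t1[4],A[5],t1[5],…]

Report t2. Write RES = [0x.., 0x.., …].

→ t0 |74|68|27|0c|e6|d6|4f|c4|
→ t1 |74|74|68|27|27|e6|0c|4f|
→ t2 |d5|27|31|e6|a8|0c|98|4f|

RES = [0xd5, 0x27, 0x31, 0xe6, 0xa8, 0x0c, 0x98, 0x4f]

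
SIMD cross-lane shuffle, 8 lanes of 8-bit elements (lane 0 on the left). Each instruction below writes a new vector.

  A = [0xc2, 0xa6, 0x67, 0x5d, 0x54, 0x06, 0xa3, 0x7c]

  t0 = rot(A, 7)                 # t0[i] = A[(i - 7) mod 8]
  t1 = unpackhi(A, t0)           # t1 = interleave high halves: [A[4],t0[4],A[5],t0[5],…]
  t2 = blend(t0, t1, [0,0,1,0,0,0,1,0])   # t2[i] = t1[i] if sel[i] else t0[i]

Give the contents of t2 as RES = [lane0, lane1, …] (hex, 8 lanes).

t0 = [0xa6, 0x67, 0x5d, 0x54, 0x06, 0xa3, 0x7c, 0xc2]
t1 = [0x54, 0x06, 0x06, 0xa3, 0xa3, 0x7c, 0x7c, 0xc2]
t2 = [0xa6, 0x67, 0x06, 0x54, 0x06, 0xa3, 0x7c, 0xc2]

RES = [0xa6, 0x67, 0x06, 0x54, 0x06, 0xa3, 0x7c, 0xc2]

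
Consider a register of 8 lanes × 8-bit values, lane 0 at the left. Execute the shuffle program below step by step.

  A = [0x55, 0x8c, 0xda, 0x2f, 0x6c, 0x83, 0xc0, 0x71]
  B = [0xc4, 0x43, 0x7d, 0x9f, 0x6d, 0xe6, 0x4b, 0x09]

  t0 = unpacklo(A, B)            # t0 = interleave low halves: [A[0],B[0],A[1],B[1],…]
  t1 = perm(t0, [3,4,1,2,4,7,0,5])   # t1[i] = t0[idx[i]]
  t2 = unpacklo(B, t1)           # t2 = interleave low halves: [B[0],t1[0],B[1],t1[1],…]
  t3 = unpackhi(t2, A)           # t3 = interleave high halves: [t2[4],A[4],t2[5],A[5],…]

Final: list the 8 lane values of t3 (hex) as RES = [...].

RES = [0x7d, 0x6c, 0xc4, 0x83, 0x9f, 0xc0, 0x8c, 0x71]

→ t0 |55|c4|8c|43|da|7d|2f|9f|
→ t1 |43|da|c4|8c|da|9f|55|7d|
→ t2 |c4|43|43|da|7d|c4|9f|8c|
→ t3 |7d|6c|c4|83|9f|c0|8c|71|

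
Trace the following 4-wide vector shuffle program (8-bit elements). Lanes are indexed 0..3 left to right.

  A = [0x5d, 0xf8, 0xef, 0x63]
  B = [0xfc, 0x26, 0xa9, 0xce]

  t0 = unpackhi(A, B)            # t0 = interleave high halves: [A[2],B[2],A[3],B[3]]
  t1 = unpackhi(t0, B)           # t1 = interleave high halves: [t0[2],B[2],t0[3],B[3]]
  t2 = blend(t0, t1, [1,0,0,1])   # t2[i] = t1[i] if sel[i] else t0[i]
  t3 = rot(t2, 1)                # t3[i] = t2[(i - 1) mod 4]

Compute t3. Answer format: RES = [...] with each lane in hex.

  t0: ef a9 63 ce
  t1: 63 a9 ce ce
  t2: 63 a9 63 ce
  t3: ce 63 a9 63

RES = [0xce, 0x63, 0xa9, 0x63]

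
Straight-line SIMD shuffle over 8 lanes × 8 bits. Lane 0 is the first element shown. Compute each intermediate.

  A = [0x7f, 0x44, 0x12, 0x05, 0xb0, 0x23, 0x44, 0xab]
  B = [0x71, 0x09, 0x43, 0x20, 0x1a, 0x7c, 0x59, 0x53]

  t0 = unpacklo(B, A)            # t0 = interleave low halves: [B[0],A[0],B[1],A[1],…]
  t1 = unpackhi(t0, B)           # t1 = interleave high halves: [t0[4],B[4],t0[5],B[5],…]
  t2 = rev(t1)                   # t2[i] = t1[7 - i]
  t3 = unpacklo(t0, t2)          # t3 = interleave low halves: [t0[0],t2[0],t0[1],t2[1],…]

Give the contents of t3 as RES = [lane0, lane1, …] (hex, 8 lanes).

  t0: 71 7f 09 44 43 12 20 05
  t1: 43 1a 12 7c 20 59 05 53
  t2: 53 05 59 20 7c 12 1a 43
  t3: 71 53 7f 05 09 59 44 20

RES = [ 0x71  0x53  0x7f  0x05  0x09  0x59  0x44  0x20 ]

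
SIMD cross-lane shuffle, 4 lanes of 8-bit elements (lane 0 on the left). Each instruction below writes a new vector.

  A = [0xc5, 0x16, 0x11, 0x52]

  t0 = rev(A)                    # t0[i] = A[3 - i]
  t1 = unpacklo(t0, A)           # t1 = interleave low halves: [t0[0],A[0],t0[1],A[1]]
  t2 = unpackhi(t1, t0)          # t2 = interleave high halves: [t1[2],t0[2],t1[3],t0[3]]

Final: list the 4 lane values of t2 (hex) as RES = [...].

RES = [0x11, 0x16, 0x16, 0xc5]

→ t0 |52|11|16|c5|
→ t1 |52|c5|11|16|
→ t2 |11|16|16|c5|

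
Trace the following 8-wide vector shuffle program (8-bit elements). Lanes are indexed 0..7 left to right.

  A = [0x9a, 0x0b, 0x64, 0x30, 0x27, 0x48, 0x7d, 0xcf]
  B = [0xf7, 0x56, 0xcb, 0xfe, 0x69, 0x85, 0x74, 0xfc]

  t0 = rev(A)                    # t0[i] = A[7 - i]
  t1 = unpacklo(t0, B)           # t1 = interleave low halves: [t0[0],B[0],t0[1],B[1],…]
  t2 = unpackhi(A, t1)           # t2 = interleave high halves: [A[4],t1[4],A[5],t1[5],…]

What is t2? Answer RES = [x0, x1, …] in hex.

→ t0 |cf|7d|48|27|30|64|0b|9a|
→ t1 |cf|f7|7d|56|48|cb|27|fe|
→ t2 |27|48|48|cb|7d|27|cf|fe|

RES = [ 0x27  0x48  0x48  0xcb  0x7d  0x27  0xcf  0xfe ]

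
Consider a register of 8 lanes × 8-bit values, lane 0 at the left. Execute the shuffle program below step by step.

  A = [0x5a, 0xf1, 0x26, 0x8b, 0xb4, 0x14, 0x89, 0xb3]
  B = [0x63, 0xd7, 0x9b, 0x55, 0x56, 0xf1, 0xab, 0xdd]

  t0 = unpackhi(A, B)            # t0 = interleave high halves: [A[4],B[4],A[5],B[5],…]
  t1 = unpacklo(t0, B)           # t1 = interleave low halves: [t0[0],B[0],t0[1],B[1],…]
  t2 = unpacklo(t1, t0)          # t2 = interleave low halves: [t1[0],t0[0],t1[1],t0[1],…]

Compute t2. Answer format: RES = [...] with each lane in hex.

RES = [0xb4, 0xb4, 0x63, 0x56, 0x56, 0x14, 0xd7, 0xf1]

t0 = [0xb4, 0x56, 0x14, 0xf1, 0x89, 0xab, 0xb3, 0xdd]
t1 = [0xb4, 0x63, 0x56, 0xd7, 0x14, 0x9b, 0xf1, 0x55]
t2 = [0xb4, 0xb4, 0x63, 0x56, 0x56, 0x14, 0xd7, 0xf1]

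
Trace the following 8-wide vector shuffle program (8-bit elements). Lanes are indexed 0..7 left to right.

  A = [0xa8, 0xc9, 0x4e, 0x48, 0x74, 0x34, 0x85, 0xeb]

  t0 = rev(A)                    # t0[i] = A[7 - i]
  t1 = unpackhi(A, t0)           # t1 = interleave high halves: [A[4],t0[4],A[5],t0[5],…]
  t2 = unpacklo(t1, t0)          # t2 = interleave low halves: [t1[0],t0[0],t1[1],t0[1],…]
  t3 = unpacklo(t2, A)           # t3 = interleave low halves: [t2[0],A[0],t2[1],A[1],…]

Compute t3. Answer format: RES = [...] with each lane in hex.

→ t0 |eb|85|34|74|48|4e|c9|a8|
→ t1 |74|48|34|4e|85|c9|eb|a8|
→ t2 |74|eb|48|85|34|34|4e|74|
→ t3 |74|a8|eb|c9|48|4e|85|48|

RES = [0x74, 0xa8, 0xeb, 0xc9, 0x48, 0x4e, 0x85, 0x48]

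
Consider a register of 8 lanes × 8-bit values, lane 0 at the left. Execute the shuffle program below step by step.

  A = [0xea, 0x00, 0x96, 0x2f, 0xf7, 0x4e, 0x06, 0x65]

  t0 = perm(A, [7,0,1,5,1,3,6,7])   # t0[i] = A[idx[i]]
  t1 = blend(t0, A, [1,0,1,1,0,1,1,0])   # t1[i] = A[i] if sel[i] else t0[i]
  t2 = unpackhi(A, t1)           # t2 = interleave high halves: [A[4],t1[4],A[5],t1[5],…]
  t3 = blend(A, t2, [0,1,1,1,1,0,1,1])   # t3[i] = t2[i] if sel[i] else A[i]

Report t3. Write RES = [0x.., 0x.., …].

→ t0 |65|ea|00|4e|00|2f|06|65|
→ t1 |ea|ea|96|2f|00|4e|06|65|
→ t2 |f7|00|4e|4e|06|06|65|65|
→ t3 |ea|00|4e|4e|06|4e|65|65|

RES = [ 0xea  0x00  0x4e  0x4e  0x06  0x4e  0x65  0x65 ]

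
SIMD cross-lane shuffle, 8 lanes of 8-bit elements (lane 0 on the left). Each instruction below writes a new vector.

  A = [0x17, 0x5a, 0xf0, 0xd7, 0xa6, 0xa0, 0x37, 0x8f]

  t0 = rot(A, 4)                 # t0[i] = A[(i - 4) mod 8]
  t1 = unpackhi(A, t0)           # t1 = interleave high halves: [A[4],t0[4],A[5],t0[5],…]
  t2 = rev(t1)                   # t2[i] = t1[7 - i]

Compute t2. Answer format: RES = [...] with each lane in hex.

RES = [ 0xd7  0x8f  0xf0  0x37  0x5a  0xa0  0x17  0xa6 ]

t0 = [0xa6, 0xa0, 0x37, 0x8f, 0x17, 0x5a, 0xf0, 0xd7]
t1 = [0xa6, 0x17, 0xa0, 0x5a, 0x37, 0xf0, 0x8f, 0xd7]
t2 = [0xd7, 0x8f, 0xf0, 0x37, 0x5a, 0xa0, 0x17, 0xa6]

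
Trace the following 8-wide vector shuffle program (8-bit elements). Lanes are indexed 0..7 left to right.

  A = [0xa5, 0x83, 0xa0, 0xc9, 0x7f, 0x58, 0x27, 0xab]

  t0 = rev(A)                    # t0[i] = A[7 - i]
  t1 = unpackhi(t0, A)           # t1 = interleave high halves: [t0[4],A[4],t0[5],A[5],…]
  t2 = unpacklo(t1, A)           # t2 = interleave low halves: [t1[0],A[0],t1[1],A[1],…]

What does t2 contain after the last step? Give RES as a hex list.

→ t0 |ab|27|58|7f|c9|a0|83|a5|
→ t1 |c9|7f|a0|58|83|27|a5|ab|
→ t2 |c9|a5|7f|83|a0|a0|58|c9|

RES = [ 0xc9  0xa5  0x7f  0x83  0xa0  0xa0  0x58  0xc9 ]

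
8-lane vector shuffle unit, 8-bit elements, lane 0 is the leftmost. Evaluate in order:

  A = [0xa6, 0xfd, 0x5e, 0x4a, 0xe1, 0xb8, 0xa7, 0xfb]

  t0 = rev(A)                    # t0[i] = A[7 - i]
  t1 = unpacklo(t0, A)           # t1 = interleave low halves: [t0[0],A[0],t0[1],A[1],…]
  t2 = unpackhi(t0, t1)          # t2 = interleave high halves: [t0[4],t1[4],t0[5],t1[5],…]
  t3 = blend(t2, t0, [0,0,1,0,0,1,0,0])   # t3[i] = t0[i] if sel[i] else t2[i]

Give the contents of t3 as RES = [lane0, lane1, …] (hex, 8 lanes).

RES = [0x4a, 0xb8, 0xb8, 0x5e, 0xfd, 0x5e, 0xa6, 0x4a]

→ t0 |fb|a7|b8|e1|4a|5e|fd|a6|
→ t1 |fb|a6|a7|fd|b8|5e|e1|4a|
→ t2 |4a|b8|5e|5e|fd|e1|a6|4a|
→ t3 |4a|b8|b8|5e|fd|5e|a6|4a|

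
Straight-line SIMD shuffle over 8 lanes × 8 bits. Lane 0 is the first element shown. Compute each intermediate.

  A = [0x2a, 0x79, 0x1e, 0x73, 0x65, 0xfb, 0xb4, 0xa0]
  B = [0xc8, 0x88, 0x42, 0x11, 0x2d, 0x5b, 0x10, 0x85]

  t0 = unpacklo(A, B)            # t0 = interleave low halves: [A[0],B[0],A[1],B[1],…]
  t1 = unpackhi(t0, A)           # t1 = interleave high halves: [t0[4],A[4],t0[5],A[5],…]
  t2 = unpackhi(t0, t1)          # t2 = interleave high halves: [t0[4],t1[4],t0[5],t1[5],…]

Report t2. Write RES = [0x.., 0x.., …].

RES = [0x1e, 0x73, 0x42, 0xb4, 0x73, 0x11, 0x11, 0xa0]

  t0: 2a c8 79 88 1e 42 73 11
  t1: 1e 65 42 fb 73 b4 11 a0
  t2: 1e 73 42 b4 73 11 11 a0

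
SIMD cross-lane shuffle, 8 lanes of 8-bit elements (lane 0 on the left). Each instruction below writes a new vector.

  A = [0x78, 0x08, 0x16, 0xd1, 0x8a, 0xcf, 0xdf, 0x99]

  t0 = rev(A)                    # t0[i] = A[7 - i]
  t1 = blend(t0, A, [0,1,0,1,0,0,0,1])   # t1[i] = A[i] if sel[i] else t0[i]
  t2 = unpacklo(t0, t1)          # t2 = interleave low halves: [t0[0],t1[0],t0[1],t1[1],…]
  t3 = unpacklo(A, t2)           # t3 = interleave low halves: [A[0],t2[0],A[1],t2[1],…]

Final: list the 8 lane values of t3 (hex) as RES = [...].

RES = [ 0x78  0x99  0x08  0x99  0x16  0xdf  0xd1  0x08 ]

  t0: 99 df cf 8a d1 16 08 78
  t1: 99 08 cf d1 d1 16 08 99
  t2: 99 99 df 08 cf cf 8a d1
  t3: 78 99 08 99 16 df d1 08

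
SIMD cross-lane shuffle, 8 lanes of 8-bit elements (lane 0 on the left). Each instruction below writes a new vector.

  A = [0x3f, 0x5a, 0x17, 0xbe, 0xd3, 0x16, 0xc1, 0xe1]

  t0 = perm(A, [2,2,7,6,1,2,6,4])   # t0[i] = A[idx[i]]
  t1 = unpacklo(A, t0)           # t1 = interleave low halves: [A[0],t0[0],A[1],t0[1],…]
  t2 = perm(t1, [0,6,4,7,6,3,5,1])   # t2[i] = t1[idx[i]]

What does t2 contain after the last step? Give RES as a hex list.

t0 = [0x17, 0x17, 0xe1, 0xc1, 0x5a, 0x17, 0xc1, 0xd3]
t1 = [0x3f, 0x17, 0x5a, 0x17, 0x17, 0xe1, 0xbe, 0xc1]
t2 = [0x3f, 0xbe, 0x17, 0xc1, 0xbe, 0x17, 0xe1, 0x17]

RES = [ 0x3f  0xbe  0x17  0xc1  0xbe  0x17  0xe1  0x17 ]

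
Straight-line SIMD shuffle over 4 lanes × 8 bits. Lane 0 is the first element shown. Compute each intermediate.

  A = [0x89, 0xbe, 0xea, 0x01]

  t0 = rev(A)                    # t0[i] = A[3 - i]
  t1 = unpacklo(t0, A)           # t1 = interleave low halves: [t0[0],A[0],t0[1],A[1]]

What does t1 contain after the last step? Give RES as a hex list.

  t0: 01 ea be 89
  t1: 01 89 ea be

RES = [0x01, 0x89, 0xea, 0xbe]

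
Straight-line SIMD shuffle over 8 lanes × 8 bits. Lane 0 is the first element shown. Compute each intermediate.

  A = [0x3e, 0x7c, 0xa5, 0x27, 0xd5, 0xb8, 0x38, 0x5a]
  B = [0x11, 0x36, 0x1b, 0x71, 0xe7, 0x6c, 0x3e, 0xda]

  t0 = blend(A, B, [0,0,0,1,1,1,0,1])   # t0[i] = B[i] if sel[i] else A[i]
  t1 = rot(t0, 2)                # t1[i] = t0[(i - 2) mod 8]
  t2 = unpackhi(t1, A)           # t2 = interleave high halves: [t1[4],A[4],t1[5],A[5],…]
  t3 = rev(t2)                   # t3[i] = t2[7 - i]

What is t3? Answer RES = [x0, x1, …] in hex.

RES = [0x5a, 0x6c, 0x38, 0xe7, 0xb8, 0x71, 0xd5, 0xa5]

  t0: 3e 7c a5 71 e7 6c 38 da
  t1: 38 da 3e 7c a5 71 e7 6c
  t2: a5 d5 71 b8 e7 38 6c 5a
  t3: 5a 6c 38 e7 b8 71 d5 a5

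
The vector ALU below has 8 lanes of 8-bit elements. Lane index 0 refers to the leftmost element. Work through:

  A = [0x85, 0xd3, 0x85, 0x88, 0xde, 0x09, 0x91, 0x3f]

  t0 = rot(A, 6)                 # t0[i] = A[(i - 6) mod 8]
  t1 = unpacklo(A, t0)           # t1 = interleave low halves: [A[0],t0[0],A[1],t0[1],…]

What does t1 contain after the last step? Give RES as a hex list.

  t0: 85 88 de 09 91 3f 85 d3
  t1: 85 85 d3 88 85 de 88 09

RES = [ 0x85  0x85  0xd3  0x88  0x85  0xde  0x88  0x09 ]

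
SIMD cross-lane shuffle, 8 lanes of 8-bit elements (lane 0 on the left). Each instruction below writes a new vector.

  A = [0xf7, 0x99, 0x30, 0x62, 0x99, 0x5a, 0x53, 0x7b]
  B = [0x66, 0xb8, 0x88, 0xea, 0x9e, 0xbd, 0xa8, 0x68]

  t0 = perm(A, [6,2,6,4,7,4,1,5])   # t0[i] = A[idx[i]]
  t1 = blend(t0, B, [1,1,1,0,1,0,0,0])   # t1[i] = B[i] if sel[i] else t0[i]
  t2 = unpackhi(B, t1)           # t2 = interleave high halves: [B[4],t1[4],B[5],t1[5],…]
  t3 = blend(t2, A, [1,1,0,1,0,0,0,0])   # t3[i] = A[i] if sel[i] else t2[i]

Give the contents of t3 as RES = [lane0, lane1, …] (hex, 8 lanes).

  t0: 53 30 53 99 7b 99 99 5a
  t1: 66 b8 88 99 9e 99 99 5a
  t2: 9e 9e bd 99 a8 99 68 5a
  t3: f7 99 bd 62 a8 99 68 5a

RES = [0xf7, 0x99, 0xbd, 0x62, 0xa8, 0x99, 0x68, 0x5a]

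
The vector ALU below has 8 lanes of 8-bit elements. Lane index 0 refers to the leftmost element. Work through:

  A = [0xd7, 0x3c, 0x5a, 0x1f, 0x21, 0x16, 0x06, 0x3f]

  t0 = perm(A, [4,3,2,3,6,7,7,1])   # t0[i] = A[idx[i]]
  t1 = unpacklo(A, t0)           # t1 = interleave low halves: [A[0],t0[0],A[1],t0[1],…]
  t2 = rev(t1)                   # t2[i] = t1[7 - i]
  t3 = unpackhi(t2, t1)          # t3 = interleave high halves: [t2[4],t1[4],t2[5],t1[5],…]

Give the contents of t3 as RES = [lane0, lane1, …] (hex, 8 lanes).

RES = [ 0x1f  0x5a  0x3c  0x5a  0x21  0x1f  0xd7  0x1f ]

  t0: 21 1f 5a 1f 06 3f 3f 3c
  t1: d7 21 3c 1f 5a 5a 1f 1f
  t2: 1f 1f 5a 5a 1f 3c 21 d7
  t3: 1f 5a 3c 5a 21 1f d7 1f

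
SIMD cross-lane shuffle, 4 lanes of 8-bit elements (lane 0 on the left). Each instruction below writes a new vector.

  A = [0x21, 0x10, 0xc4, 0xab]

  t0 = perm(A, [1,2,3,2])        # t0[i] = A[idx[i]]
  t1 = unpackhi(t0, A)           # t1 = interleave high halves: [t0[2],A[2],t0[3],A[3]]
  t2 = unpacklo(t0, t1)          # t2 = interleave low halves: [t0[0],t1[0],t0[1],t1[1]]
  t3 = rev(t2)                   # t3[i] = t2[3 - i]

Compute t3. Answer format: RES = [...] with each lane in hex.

→ t0 |10|c4|ab|c4|
→ t1 |ab|c4|c4|ab|
→ t2 |10|ab|c4|c4|
→ t3 |c4|c4|ab|10|

RES = [ 0xc4  0xc4  0xab  0x10 ]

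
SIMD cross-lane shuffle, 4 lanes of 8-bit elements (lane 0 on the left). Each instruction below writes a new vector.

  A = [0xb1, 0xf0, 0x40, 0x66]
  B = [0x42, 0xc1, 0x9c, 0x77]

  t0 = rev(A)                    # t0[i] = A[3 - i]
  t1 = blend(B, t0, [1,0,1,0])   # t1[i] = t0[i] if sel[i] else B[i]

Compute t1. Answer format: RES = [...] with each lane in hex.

RES = [0x66, 0xc1, 0xf0, 0x77]

→ t0 |66|40|f0|b1|
→ t1 |66|c1|f0|77|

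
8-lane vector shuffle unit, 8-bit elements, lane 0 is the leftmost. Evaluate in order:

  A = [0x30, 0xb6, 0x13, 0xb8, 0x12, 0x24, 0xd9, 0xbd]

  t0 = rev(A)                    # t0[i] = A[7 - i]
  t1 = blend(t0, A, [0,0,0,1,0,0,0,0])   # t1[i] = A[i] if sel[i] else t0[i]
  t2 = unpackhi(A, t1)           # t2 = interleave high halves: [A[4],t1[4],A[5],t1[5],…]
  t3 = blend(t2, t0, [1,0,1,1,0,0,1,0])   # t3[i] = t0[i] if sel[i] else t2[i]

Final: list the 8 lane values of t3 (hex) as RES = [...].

  t0: bd d9 24 12 b8 13 b6 30
  t1: bd d9 24 b8 b8 13 b6 30
  t2: 12 b8 24 13 d9 b6 bd 30
  t3: bd b8 24 12 d9 b6 b6 30

RES = [ 0xbd  0xb8  0x24  0x12  0xd9  0xb6  0xb6  0x30 ]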